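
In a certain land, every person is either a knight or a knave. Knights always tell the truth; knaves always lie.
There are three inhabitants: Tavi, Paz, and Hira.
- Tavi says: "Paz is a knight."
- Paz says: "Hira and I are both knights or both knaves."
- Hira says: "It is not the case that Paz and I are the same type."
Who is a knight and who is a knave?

Since Tavi is a knave, "Paz is a knight" needs to be false, which holds.
Paz (knave): "Hira and I are both knights or both knaves" — false. ✓
Since Hira is a knight, "it is not the case that Paz and I are the same type" needs to be true, which holds.

Tavi is a knave, Paz is a knave, and Hira is a knight.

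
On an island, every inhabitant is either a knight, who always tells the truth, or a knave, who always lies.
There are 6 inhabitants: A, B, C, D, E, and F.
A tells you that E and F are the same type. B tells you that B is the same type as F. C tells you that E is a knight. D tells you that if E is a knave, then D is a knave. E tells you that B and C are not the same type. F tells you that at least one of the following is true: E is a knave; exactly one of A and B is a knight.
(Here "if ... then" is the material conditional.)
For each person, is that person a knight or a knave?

Knights: A, C, D, E, and F. Knaves: B.

A is a knight, and the claim "E and F are the same type" is indeed true.
B is a knave, so "B is the same type as F" must be false — and it is.
C (knight): "E is a knight" — true. ✓
D is a knight, and the claim "if E is a knave, then D is a knave" is indeed true.
E (knight): "B and C are not the same type" — true. ✓
F is a knight, and the claim "at least one of the following is true: E is a knave; exactly one of A and B is a knight" is indeed true.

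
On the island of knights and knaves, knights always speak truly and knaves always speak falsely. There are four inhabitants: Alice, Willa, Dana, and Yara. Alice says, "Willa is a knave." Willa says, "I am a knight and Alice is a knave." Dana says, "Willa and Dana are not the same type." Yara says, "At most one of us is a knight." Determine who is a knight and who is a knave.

Alice is a knight, Willa is a knave, Dana is a knight, and Yara is a knave.

Alice (knight): "Willa is a knave" — True. ✓
Willa is a knave, and the claim "I am a knight and Alice is a knave" is indeed false.
Dana is a knight, so "Willa and Dana are not the same type" must be True — and it is.
Yara is a knave; "at most one of us is a knight" is false, as required.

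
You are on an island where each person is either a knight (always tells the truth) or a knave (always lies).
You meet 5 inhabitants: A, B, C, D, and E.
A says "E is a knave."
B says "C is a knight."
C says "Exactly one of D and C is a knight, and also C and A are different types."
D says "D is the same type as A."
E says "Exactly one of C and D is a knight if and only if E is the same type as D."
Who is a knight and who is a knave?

Knights: A. Knaves: B, C, D, and E.

Suppose A is a knave. Then A's statement "E is a knave" would have to be false. Checking the 16 ways to assign the others, none is consistent with every speaker.
(For instance, with B=knave, C=knave, D=knave, E=knave, A's claim "E is a knave" comes out true where it would need to be false.)
So A must be a knight, making "E is a knave" true. Taking A=knight, B=knave, C=knave, D=knave, E=knave, each remaining statement checks out:
  B (knave): "C is a knight" — false. ✓
  C (knave): "exactly one of D and C is a knight, and also C and A are different types" — false. ✓
  D (knave): "D is the same type as A" — false. ✓
  E (knave): "exactly one of C and D is a knight if and only if E is the same type as D" — false. ✓
This is the unique consistent assignment.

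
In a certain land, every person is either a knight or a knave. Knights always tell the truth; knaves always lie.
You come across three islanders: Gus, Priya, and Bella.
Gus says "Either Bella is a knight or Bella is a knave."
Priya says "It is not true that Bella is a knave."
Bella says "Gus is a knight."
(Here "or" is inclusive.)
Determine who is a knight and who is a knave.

Gus is a knight, Priya is a knight, and Bella is a knight.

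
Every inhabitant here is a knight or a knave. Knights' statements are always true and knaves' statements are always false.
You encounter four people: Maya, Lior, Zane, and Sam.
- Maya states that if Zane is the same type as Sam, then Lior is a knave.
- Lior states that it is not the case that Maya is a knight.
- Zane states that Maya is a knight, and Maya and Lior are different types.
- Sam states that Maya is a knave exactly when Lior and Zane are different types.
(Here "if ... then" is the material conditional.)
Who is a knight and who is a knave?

Maya is a knight, Lior is a knave, Zane is a knight, and Sam is a knave.

Suppose Maya is a knave. Then Maya's statement "if Zane is the same type as Sam, then Lior is a knave" would have to be false. Checking the 8 ways to assign the others, none is consistent with every speaker.
(For instance, with Lior=knave, Zane=knight, Sam=knave, Maya's claim "if Zane is the same type as Sam, then Lior is a knave" comes out true where it would need to be false.)
So Maya must be a knight, making "if Zane is the same type as Sam, then Lior is a knave" true. Taking Maya=knight, Lior=knave, Zane=knight, Sam=knave, each remaining statement checks out:
  Lior (knave): "it is not the case that Maya is a knight" — false. ✓
  Zane (knight): "Maya is a knight, and Maya and Lior are different types" — true. ✓
  Sam (knave): "Maya is a knave exactly when Lior and Zane are different types" — false. ✓
This is the unique consistent assignment.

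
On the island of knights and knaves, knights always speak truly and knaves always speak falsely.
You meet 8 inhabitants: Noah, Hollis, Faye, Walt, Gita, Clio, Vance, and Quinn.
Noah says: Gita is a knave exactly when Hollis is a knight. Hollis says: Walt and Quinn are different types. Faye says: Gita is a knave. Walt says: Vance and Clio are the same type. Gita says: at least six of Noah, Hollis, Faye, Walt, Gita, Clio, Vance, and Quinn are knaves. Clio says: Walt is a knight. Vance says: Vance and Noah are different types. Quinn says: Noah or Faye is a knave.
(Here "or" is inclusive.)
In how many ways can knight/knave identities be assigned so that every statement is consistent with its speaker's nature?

1

Consistent assignments:
  Noah=knave, Hollis=knave, Faye=knight, Walt=knight, Gita=knave, Clio=knight, Vance=knight, Quinn=knight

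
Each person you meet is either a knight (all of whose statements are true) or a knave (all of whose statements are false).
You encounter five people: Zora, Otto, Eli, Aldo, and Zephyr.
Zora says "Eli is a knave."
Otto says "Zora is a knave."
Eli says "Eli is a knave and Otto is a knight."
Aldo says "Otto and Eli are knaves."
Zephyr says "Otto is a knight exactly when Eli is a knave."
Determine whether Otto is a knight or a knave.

Consistent assignments: {Zora=knight, Otto=knave, Eli=knave, Aldo=knight, Zephyr=knave}
In every consistent assignment, Otto is a knave.

Otto is a knave.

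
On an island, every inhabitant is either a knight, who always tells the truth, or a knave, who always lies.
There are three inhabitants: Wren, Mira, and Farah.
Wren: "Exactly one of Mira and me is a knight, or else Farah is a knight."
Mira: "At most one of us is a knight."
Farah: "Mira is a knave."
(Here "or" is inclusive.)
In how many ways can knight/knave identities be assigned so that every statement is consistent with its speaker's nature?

1

Consistent assignments:
  Wren=knight, Mira=knave, Farah=knight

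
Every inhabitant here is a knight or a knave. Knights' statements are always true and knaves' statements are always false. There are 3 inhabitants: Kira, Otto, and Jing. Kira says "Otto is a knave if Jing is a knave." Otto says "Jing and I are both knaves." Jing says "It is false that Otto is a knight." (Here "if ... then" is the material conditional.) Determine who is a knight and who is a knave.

Kira is a knight, Otto is a knave, and Jing is a knight.

Suppose Kira is a knave. Then Kira's statement "Otto is a knave if Jing is a knave" would have to be false. Checking the 4 ways to assign the others, none is consistent with every speaker.
(For instance, with Otto=knave, Jing=knight, Kira's claim "Otto is a knave if Jing is a knave" comes out true where it would need to be false.)
So Kira must be a knight, making "Otto is a knave if Jing is a knave" true. Taking Kira=knight, Otto=knave, Jing=knight, each remaining statement checks out:
  Otto (knave): "Jing and I are both knaves" — false. ✓
  Jing (knight): "it is false that Otto is a knight" — true. ✓
This is the unique consistent assignment.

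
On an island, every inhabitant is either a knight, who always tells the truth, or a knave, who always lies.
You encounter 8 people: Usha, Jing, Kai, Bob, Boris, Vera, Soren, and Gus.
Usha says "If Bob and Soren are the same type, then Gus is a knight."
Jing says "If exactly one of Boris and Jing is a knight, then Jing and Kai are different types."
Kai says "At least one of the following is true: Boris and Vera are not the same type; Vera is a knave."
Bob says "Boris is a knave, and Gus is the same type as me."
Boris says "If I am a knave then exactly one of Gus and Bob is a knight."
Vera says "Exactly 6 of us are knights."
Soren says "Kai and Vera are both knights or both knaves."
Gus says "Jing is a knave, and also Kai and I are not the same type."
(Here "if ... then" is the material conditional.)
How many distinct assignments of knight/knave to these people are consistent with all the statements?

1

Consistent assignments:
  Usha=knave, Jing=knight, Kai=knight, Bob=knave, Boris=knight, Vera=knave, Soren=knave, Gus=knave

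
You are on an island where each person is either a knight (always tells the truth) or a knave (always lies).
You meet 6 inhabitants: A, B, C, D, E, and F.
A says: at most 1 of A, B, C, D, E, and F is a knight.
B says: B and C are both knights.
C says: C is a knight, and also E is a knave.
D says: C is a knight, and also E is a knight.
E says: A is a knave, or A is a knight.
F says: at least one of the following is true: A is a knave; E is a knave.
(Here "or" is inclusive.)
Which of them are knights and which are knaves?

A is a knave, B is a knave, C is a knave, D is a knave, E is a knight, and F is a knight.

A is a knave; "at most 1 of A, B, C, D, E, and F is a knight" is False, as required.
B is a knave, so "B and C are both knights" must be False — and it is.
As a knave, C's statement "C is a knight, and also E is a knave" should be False; it is.
D is a knave, and the claim "C is a knight, and also E is a knight" is indeed False.
E is a knight, so "A is a knave, or A is a knight" must be True — and it is.
Since F is a knight, "at least one of the following is true: A is a knave; E is a knave" needs to be True, which holds.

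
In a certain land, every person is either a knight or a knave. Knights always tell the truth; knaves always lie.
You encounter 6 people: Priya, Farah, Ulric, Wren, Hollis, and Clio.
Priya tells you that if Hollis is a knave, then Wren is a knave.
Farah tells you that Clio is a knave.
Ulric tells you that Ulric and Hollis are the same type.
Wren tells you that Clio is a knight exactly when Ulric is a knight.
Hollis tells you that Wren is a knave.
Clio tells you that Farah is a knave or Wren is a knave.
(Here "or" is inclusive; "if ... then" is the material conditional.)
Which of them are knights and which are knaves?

Priya is a knight, and the claim "if Hollis is a knave, then Wren is a knave" is indeed True.
Farah is a knave, so "Clio is a knave" must be False — and it is.
As a knave, Ulric's statement "Ulric and Hollis are the same type" should be False; it is.
As a knave, Wren's statement "Clio is a knight exactly when Ulric is a knight" should be False; it is.
As a knight, Hollis's statement "Wren is a knave" should be True; it is.
Clio is a knight; "Farah is a knave or Wren is a knave" is True, as required.

Priya is a knight, Farah is a knave, Ulric is a knave, Wren is a knave, Hollis is a knight, and Clio is a knight.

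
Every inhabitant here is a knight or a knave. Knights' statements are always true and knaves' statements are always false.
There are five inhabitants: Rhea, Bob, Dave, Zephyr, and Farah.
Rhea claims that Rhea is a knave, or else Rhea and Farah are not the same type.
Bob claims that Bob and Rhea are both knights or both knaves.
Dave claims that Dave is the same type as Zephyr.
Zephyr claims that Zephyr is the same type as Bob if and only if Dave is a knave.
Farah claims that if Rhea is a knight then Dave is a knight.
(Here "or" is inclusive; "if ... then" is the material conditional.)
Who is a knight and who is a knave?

Rhea is a knight, Bob is a knight, Dave is a knave, Zephyr is a knight, and Farah is a knave.

Suppose Rhea is a knave. Then Rhea's statement "Rhea is a knave, or else Rhea and Farah are not the same type" would have to be false. Checking the 16 ways to assign the others, none is consistent with every speaker.
(For instance, with Bob=knight, Dave=knave, Zephyr=knight, Farah=knave, Rhea's claim "Rhea is a knave, or else Rhea and Farah are not the same type" comes out true where it would need to be false.)
So Rhea must be a knight, making "Rhea is a knave, or else Rhea and Farah are not the same type" true. Taking Rhea=knight, Bob=knight, Dave=knave, Zephyr=knight, Farah=knave, each remaining statement checks out:
  Bob (knight): "Bob and Rhea are both knights or both knaves" — true. ✓
  Dave (knave): "Dave is the same type as Zephyr" — false. ✓
  Zephyr (knight): "Zephyr is the same type as Bob if and only if Dave is a knave" — true. ✓
  Farah (knave): "if Rhea is a knight then Dave is a knight" — false. ✓
This is the unique consistent assignment.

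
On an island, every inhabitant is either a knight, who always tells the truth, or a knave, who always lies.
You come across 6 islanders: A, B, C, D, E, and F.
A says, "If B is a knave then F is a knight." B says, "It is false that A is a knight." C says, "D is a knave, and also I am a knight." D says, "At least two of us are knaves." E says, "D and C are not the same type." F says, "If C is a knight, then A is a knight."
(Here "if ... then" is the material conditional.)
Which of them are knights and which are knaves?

Knights: A, D, E, and F. Knaves: B and C.

A is a knight, so "if B is a knave then F is a knight" must be true — and it is.
Since B is a knave, "it is false that A is a knight" needs to be False, which holds.
C is a knave, and the claim "D is a knave, and also I am a knight" is indeed False.
D (knight): "at least two of us are knaves" — true. ✓
Since E is a knight, "D and C are not the same type" needs to be true, which holds.
F (knight): "if C is a knight, then A is a knight" — true. ✓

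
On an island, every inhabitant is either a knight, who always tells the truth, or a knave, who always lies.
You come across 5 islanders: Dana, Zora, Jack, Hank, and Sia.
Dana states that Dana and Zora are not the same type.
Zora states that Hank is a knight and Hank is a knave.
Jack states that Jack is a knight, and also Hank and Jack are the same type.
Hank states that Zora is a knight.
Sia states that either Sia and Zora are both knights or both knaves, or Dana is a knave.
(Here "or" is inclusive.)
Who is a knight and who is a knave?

Knights: Sia. Knaves: Dana, Zora, Jack, and Hank.

Suppose Dana is a knight. Then Dana's statement "Dana and Zora are not the same type" would have to be true. Checking the 16 ways to assign the others, none is consistent with every speaker.
(For instance, with Zora=knave, Jack=knave, Hank=knave, Sia=knight, Sia's claim "either Sia and Zora are both knights or both knaves, or Dana is a knave" comes out false where it would need to be true.)
So Dana must be a knave, making "Dana and Zora are not the same type" false. Taking Dana=knave, Zora=knave, Jack=knave, Hank=knave, Sia=knight, each remaining statement checks out:
  Zora (knave): "Hank is a knight and Hank is a knave" — false. ✓
  Jack (knave): "Jack is a knight, and also Hank and Jack are the same type" — false. ✓
  Hank (knave): "Zora is a knight" — false. ✓
  Sia (knight): "either Sia and Zora are both knights or both knaves, or Dana is a knave" — true. ✓
This is the unique consistent assignment.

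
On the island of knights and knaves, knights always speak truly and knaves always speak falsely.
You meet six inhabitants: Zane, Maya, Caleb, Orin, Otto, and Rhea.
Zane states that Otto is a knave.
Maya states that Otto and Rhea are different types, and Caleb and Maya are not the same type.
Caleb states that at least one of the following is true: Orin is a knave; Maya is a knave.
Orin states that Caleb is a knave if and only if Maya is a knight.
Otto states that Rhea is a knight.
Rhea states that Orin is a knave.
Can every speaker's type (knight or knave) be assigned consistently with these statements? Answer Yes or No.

One consistent assignment: Zane=knight, Maya=knave, Caleb=knight, Orin=knight, Otto=knave, Rhea=knave.

Yes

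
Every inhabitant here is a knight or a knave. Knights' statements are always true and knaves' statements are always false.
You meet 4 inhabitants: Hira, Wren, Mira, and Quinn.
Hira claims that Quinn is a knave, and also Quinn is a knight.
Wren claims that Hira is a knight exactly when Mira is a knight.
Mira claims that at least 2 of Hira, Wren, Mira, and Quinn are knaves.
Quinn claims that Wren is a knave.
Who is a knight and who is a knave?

Knights: Mira and Quinn. Knaves: Hira and Wren.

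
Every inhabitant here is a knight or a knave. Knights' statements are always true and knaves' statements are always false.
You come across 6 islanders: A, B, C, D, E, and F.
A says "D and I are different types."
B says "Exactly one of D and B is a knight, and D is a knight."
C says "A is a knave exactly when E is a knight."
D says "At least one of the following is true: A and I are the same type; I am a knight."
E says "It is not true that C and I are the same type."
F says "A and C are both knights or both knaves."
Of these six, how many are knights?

2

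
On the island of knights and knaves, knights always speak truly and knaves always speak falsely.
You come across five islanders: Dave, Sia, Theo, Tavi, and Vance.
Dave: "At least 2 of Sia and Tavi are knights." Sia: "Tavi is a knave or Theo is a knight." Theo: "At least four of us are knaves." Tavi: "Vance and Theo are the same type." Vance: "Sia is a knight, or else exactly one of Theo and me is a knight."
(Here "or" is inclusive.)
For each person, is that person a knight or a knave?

Knights: Sia and Vance. Knaves: Dave, Theo, and Tavi.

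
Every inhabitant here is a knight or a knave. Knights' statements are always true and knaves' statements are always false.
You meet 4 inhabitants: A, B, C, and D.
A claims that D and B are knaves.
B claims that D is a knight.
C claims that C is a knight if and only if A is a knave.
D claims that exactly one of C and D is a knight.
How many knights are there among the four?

2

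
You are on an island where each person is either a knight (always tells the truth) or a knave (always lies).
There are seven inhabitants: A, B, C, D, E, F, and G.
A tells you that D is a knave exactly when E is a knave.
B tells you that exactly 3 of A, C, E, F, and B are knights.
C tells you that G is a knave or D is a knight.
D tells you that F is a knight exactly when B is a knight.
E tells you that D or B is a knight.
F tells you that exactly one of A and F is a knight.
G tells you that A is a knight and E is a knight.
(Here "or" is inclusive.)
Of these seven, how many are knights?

3

The unique consistent assignment is A=knave, B=knight, C=knight, D=knave, E=knight, F=knave, G=knave.
That has 3 knights.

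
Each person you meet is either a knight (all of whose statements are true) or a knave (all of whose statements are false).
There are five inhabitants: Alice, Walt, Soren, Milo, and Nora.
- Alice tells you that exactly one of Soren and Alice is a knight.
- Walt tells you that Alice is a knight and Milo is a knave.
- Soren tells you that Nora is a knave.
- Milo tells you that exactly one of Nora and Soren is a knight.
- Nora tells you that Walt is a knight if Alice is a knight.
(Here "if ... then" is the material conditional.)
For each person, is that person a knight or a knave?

Alice is a knave, Walt is a knave, Soren is a knave, Milo is a knight, and Nora is a knight.

Alice is a knave, and the claim "exactly one of Soren and Alice is a knight" is indeed false.
Since Walt is a knave, "Alice is a knight and Milo is a knave" needs to be false, which holds.
Since Soren is a knave, "Nora is a knave" needs to be false, which holds.
Milo is a knight; "exactly one of Nora and Soren is a knight" is true, as required.
Nora (knight): "Walt is a knight if Alice is a knight" — true. ✓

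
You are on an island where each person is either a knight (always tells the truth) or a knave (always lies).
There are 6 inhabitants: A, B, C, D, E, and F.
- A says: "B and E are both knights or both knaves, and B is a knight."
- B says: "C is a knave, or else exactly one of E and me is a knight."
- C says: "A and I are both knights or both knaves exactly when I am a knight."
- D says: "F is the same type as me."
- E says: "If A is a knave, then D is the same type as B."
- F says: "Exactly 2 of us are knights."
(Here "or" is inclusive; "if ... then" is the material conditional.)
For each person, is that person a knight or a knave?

Since A is a knave, "B and E are both knights or both knaves, and B is a knight" needs to be False, which holds.
B is a knight; "C is a knave, or else exactly one of E and me is a knight" is True, as required.
C is a knave; "A and I are both knights or both knaves exactly when I am a knight" is False, as required.
D (knave): "F is the same type as me" — False. ✓
E (knave): "if A is a knave, then D is the same type as B" — False. ✓
F (knight): "exactly 2 of us are knights" — True. ✓

Knights: B and F. Knaves: A, C, D, and E.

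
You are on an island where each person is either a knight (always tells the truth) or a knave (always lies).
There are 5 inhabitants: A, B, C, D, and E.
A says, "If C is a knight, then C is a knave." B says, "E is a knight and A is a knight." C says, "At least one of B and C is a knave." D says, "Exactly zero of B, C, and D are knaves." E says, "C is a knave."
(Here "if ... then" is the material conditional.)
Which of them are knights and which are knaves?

Knights: C. Knaves: A, B, D, and E.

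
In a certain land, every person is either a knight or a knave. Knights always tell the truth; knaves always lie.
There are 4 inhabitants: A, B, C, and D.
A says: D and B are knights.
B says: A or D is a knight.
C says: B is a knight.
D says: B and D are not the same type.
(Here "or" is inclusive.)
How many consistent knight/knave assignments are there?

1

Consistent assignments:
  A=knave, B=knave, C=knave, D=knave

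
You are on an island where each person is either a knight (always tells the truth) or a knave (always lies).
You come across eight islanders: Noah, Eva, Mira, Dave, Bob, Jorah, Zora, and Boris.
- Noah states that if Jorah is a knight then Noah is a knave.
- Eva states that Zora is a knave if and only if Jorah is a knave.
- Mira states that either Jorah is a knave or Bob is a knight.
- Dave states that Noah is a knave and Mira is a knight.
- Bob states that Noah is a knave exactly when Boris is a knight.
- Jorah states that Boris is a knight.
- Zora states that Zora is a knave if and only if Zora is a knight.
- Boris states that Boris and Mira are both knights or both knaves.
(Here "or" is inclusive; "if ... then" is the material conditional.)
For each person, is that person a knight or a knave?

Noah is a knight, Eva is a knight, Mira is a knight, Dave is a knave, Bob is a knight, Jorah is a knave, Zora is a knave, and Boris is a knave.

Noah is a knight, and the claim "if Jorah is a knight then Noah is a knave" is indeed true.
Eva is a knight, so "Zora is a knave if and only if Jorah is a knave" must be true — and it is.
Mira is a knight, and the claim "either Jorah is a knave or Bob is a knight" is indeed true.
Dave (knave): "Noah is a knave and Mira is a knight" — false. ✓
Bob (knight): "Noah is a knave exactly when Boris is a knight" — true. ✓
Jorah (knave): "Boris is a knight" — false. ✓
Zora is a knave; "Zora is a knave if and only if Zora is a knight" is false, as required.
As a knave, Boris's statement "Boris and Mira are both knights or both knaves" should be false; it is.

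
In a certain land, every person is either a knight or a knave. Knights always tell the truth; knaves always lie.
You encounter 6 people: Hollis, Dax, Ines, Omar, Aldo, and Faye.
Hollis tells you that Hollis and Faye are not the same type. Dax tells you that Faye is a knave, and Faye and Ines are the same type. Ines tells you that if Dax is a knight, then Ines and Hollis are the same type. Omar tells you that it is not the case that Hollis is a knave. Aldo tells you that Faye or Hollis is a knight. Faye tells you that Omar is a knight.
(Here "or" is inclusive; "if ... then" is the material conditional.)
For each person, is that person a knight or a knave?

Hollis is a knave, Dax is a knave, Ines is a knight, Omar is a knave, Aldo is a knave, and Faye is a knave.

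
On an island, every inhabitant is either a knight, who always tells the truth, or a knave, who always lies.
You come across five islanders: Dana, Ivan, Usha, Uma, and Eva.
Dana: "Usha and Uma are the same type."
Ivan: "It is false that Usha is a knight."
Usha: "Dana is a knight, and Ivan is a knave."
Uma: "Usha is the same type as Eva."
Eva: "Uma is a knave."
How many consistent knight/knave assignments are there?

2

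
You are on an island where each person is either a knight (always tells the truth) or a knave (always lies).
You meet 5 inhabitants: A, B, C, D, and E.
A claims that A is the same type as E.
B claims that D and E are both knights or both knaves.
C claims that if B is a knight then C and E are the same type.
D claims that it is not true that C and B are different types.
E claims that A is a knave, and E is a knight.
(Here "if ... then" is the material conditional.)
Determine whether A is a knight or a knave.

A is a knave.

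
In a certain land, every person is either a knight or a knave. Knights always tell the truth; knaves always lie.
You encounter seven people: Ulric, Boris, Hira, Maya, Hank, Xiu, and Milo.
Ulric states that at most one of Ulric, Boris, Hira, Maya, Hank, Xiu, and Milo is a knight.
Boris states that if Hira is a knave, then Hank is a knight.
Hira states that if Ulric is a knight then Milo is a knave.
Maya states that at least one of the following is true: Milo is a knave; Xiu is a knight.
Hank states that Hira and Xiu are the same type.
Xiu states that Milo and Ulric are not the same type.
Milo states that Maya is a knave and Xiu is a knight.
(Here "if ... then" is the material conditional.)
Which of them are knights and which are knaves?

Ulric is a knave, Boris is a knight, Hira is a knight, Maya is a knight, Hank is a knave, Xiu is a knave, and Milo is a knave.

Since Ulric is a knave, "at most one of Ulric, Boris, Hira, Maya, Hank, Xiu, and Milo is a knight" needs to be False, which holds.
Boris is a knight; "if Hira is a knave, then Hank is a knight" is True, as required.
Hira is a knight, so "if Ulric is a knight then Milo is a knave" must be True — and it is.
Maya is a knight; "at least one of the following is true: Milo is a knave; Xiu is a knight" is True, as required.
Hank is a knave, so "Hira and Xiu are the same type" must be False — and it is.
Xiu (knave): "Milo and Ulric are not the same type" — False. ✓
Milo is a knave; "Maya is a knave and Xiu is a knight" is False, as required.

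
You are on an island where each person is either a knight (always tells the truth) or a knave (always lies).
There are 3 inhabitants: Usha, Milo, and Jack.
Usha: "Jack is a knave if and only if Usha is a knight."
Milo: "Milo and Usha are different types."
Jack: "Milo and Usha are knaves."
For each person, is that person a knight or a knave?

Usha is a knave, so "Jack is a knave if and only if Usha is a knight" must be false — and it is.
Since Milo is a knight, "Milo and Usha are different types" needs to be True, which holds.
As a knave, Jack's statement "Milo and Usha are knaves" should be false; it is.

Knights: Milo. Knaves: Usha and Jack.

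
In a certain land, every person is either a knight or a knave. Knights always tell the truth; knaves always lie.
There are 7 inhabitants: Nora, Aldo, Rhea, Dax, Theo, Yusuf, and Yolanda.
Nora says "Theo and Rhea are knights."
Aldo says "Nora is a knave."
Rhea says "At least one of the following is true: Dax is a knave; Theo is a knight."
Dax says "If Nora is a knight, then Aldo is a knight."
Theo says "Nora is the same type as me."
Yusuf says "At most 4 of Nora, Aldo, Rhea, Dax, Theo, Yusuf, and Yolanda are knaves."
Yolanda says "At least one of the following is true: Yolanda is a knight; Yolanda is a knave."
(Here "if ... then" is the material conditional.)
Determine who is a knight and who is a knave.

Nora is a knight; "Theo and Rhea are knights" is True, as required.
Aldo is a knave, and the claim "Nora is a knave" is indeed False.
Rhea (knight): "at least one of the following is true: Dax is a knave; Theo is a knight" — True. ✓
Dax is a knave, and the claim "if Nora is a knight, then Aldo is a knight" is indeed False.
Theo is a knight; "Nora is the same type as me" is True, as required.
As a knight, Yusuf's statement "at most 4 of Nora, Aldo, Rhea, Dax, Theo, Yusuf, and Yolanda are knaves" should be True; it is.
Yolanda is a knight, and the claim "at least one of the following is true: Yolanda is a knight; Yolanda is a knave" is indeed True.

Knights: Nora, Rhea, Theo, Yusuf, and Yolanda. Knaves: Aldo and Dax.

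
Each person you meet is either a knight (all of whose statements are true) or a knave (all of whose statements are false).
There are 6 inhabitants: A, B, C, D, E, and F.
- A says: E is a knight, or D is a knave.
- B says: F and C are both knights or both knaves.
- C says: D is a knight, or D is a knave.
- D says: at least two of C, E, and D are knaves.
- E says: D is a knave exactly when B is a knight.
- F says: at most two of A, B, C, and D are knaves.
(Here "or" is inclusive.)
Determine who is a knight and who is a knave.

A is a knight; "E is a knight, or D is a knave" is True, as required.
B is a knight, and the claim "F and C are both knights or both knaves" is indeed True.
C is a knight, and the claim "D is a knight, or D is a knave" is indeed True.
D is a knave; "at least two of C, E, and D are knaves" is false, as required.
E is a knight, so "D is a knave exactly when B is a knight" must be True — and it is.
F (knight): "at most two of A, B, C, and D are knaves" — True. ✓

Knights: A, B, C, E, and F. Knaves: D.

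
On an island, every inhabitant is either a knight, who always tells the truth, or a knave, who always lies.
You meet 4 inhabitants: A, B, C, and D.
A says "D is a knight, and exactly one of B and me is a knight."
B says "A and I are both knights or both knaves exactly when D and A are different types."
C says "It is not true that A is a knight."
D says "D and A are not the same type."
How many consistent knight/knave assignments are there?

2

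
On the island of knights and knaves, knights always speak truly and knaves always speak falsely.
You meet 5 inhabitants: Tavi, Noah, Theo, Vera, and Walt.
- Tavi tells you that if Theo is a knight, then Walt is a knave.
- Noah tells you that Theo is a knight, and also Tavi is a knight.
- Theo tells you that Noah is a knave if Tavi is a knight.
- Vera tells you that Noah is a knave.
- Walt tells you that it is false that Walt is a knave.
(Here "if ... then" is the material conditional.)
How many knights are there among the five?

3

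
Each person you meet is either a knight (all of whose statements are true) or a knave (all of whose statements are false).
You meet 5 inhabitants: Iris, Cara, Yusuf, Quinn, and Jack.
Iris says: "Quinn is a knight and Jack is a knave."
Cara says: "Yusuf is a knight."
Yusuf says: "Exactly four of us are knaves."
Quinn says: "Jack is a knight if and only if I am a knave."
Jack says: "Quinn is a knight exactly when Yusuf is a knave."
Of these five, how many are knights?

The unique consistent assignment is Iris=knave, Cara=knave, Yusuf=knave, Quinn=knave, Jack=knave.
That has 0 knights.

0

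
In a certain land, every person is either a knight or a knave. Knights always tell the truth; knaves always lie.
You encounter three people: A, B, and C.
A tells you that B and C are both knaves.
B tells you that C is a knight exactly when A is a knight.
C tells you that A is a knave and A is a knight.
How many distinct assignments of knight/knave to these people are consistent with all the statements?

2

Consistent assignments:
  A=knight, B=knave, C=knave
  A=knave, B=knight, C=knave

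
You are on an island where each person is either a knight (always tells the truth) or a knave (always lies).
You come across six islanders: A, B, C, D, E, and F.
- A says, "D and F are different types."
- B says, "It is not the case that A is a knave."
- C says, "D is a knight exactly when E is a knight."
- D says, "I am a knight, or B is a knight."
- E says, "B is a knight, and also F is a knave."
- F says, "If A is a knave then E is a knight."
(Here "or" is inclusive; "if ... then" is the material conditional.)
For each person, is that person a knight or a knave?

A is a knave; "D and F are different types" is false, as required.
B (knave): "it is not the case that A is a knave" — false. ✓
As a knight, C's statement "D is a knight exactly when E is a knight" should be True; it is.
D is a knave, and the claim "I am a knight, or B is a knight" is indeed false.
E (knave): "B is a knight, and also F is a knave" — false. ✓
F is a knave, so "if A is a knave then E is a knight" must be false — and it is.

Knights: C. Knaves: A, B, D, E, and F.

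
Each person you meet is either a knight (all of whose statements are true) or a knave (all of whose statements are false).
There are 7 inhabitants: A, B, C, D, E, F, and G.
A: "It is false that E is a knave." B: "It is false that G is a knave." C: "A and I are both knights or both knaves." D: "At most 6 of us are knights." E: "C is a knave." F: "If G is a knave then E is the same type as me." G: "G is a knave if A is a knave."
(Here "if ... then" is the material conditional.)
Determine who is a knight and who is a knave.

A is a knight, B is a knight, C is a knave, D is a knight, E is a knight, F is a knight, and G is a knight.

A is a knight, so "it is false that E is a knave" must be true — and it is.
Since B is a knight, "it is false that G is a knave" needs to be true, which holds.
C (knave): "A and I are both knights or both knaves" — False. ✓
D is a knight; "at most 6 of us are knights" is true, as required.
E is a knight, and the claim "C is a knave" is indeed true.
F (knight): "if G is a knave then E is the same type as me" — true. ✓
As a knight, G's statement "G is a knave if A is a knave" should be true; it is.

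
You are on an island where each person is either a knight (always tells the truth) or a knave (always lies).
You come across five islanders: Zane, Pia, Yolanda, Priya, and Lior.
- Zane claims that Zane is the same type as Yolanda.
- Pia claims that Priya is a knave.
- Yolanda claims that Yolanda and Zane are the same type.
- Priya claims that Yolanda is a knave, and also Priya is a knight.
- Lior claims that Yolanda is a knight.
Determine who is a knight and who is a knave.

Zane is a knight, Pia is a knight, Yolanda is a knight, Priya is a knave, and Lior is a knight.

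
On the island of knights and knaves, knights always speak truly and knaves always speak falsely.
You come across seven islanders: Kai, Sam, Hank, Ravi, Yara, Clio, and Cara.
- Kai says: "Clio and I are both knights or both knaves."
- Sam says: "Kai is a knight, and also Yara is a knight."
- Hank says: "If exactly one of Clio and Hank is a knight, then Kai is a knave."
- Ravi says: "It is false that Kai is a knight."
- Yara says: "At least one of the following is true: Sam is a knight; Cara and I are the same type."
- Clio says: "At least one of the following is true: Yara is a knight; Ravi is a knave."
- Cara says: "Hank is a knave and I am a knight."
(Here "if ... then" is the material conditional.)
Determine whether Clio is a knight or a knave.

Clio is a knight.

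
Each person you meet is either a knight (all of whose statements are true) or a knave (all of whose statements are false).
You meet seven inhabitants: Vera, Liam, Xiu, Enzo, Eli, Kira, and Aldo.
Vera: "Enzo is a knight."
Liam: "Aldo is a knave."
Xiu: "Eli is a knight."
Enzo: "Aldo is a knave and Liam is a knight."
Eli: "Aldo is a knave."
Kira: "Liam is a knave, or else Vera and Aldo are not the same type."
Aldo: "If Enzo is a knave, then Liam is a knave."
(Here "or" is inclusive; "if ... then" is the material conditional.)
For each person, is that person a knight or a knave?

Knights: Kira and Aldo. Knaves: Vera, Liam, Xiu, Enzo, and Eli.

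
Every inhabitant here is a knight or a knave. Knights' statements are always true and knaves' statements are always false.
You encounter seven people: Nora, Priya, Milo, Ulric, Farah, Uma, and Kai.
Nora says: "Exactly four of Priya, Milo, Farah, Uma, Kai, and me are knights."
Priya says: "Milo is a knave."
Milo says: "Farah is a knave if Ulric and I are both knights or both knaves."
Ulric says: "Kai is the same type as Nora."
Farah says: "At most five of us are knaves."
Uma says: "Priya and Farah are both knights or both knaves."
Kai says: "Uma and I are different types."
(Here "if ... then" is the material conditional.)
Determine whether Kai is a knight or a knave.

Kai is a knight.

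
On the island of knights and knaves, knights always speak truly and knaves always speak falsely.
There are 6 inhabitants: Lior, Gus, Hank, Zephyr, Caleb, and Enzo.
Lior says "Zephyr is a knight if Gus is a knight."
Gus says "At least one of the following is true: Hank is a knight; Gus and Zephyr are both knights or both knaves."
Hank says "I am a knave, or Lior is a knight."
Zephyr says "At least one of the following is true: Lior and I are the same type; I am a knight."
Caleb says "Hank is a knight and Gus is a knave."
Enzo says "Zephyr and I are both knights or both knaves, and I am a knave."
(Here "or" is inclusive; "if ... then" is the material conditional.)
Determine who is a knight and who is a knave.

As a knight, Lior's statement "Zephyr is a knight if Gus is a knight" should be true; it is.
Gus is a knight, and the claim "at least one of the following is true: Hank is a knight; Gus and Zephyr are both knights or both knaves" is indeed true.
Hank is a knight; "I am a knave, or Lior is a knight" is true, as required.
Zephyr (knight): "at least one of the following is true: Lior and I are the same type; I am a knight" — true. ✓
Caleb is a knave, and the claim "Hank is a knight and Gus is a knave" is indeed False.
Enzo is a knave, so "Zephyr and I are both knights or both knaves, and I am a knave" must be False — and it is.

Lior is a knight, Gus is a knight, Hank is a knight, Zephyr is a knight, Caleb is a knave, and Enzo is a knave.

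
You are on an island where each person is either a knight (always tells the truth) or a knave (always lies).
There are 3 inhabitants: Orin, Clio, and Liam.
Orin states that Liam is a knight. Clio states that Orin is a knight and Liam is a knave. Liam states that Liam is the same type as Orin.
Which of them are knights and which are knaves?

As a knight, Orin's statement "Liam is a knight" should be true; it is.
Clio is a knave, so "Orin is a knight and Liam is a knave" must be False — and it is.
Liam is a knight, so "Liam is the same type as Orin" must be true — and it is.

Orin is a knight, Clio is a knave, and Liam is a knight.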